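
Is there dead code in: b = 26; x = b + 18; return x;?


b is read by x's definition; x is returned
No dead code


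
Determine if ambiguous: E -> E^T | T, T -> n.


precedence layered via separate nonterminal T: deterministic
Unambiguous


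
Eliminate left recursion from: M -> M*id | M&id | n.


Left-recursive alternatives: M*id, M&id; non-recursive: n
Introduce M': M -> nM', M' -> *idM' | &idM' | ε


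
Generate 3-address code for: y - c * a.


Break into single-operator statements:
t1 = c * a
t2 = y - t1


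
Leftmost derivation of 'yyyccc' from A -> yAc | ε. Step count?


Derivation: A => yAc => yyAcc => yyyAccc => yyyccc
Steps: 4


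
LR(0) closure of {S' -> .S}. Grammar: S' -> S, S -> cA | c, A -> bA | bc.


Start: S' -> .S
For each item with dot before a nonterminal B, add B -> .γ for every B-production
Closure: [S' -> .S, S -> .cA, S -> .c]


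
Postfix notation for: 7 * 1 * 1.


Left to right (same or higher precedence on left)
Postfix: 7 1 * 1 *


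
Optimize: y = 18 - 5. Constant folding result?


18 - 5 = 13 at compile time
Optimized: y = 13


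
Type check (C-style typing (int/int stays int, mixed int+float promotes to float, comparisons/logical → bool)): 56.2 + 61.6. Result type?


Operand types: float + float
Rule: mixed int/float promotes to float; int/int stays int
Result type: float


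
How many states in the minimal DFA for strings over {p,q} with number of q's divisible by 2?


Track (count of q) mod 2: states 0..1, accept at 0
Minimal DFA: 2 states


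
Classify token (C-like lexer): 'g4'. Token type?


Pattern: letter/underscore followed by alphanumerics, not a keyword
Type: IDENTIFIER


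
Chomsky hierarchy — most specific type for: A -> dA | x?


Right-linear: every RHS is a terminal or a terminal followed by one nonterminal
Classification: Type 3 (Regular)


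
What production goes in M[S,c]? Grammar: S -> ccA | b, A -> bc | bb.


For [S, c]: 'c' ∈ FIRST(ccA)
Entry: S -> ccA


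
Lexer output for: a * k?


Scan left to right, longest-match per lexeme
Tokens: ID(a), OP(*), ID(k)


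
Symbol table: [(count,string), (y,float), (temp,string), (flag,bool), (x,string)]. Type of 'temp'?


Lookup 'temp' → type string


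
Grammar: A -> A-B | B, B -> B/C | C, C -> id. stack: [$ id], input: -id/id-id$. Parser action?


'id' on top is the handle for C -> id
Action: reduce (C -> id)


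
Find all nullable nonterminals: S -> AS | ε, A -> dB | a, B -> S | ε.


A nonterminal is nullable iff some alternative derives ε (directly, or every symbol in it is nullable)
Nullable: {B, S}


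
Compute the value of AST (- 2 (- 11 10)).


Evaluate inner: (- 11 10) = 1
Evaluate root: (- 2 1) = 1
Result: 1


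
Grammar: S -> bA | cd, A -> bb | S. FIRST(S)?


Per alternative of S: FIRST(bA) = {b}; FIRST(cd) = {c}
FIRST(S) = {b, c}


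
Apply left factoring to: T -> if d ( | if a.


Common prefix: 'if'
Factored: T -> if T', T' -> d ( | a


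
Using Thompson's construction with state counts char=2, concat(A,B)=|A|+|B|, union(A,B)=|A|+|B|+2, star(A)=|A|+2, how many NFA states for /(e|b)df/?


Syntax tree has 4 char leaf(s), 1 union(s), 0 star(s)
chars contribute 4×2 = 8; each union adds +2; each star adds +2
Total: 8 + 2 + 0 = 10 states


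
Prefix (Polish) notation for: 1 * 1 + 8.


left-to-right (same/higher precedence on left): tree is (+ (* 1 1) 8)
Prefix: + * 1 1 8


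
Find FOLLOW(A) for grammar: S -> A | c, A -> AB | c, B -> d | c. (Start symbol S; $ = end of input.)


$ ∈ FOLLOW(S). For each A -> αBβ: add FIRST(β)\{ε} to FOLLOW(B); if β nullable, add FOLLOW(A).
FOLLOW(A) = {$, c, d}


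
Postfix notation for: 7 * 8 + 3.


Left to right (same or higher precedence on left)
Postfix: 7 8 * 3 +


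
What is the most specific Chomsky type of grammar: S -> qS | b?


Right-linear: every RHS is a terminal or a terminal followed by one nonterminal
Classification: Type 3 (Regular)


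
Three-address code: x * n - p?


Break into single-operator statements:
t1 = x * n
t2 = t1 - p


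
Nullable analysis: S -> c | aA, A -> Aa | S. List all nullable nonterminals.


A nonterminal is nullable iff some alternative derives ε (directly, or every symbol in it is nullable)
Nullable: {}


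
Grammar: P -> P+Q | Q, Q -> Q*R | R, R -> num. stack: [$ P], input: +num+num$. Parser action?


shift '+' to continue P -> P+Q
Action: shift


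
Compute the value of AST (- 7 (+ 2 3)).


Evaluate inner: (+ 2 3) = 5
Evaluate root: (- 7 5) = 2
Result: 2


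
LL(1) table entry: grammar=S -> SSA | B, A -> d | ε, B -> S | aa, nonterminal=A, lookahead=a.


For [A, a]: ε is nullable and 'a' ∈ FOLLOW(A)
Entry: A -> ε


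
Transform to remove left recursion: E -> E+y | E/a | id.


Left-recursive alternatives: E+y, E/a; non-recursive: id
Introduce E': E -> idE', E' -> +yE' | /aE' | ε


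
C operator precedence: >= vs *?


'*' is multiplicative (level 10); '>=' is relational (level 7)
Higher level binds tighter
'*' has higher precedence than '>='


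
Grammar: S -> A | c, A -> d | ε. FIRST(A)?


Per alternative of A: FIRST(d) = {d}; FIRST(ε) = {ε}
FIRST(A) = {d, ε}


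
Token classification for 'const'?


Pattern: reserved word
Type: KEYWORD


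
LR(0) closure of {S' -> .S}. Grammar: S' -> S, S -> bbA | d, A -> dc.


Start: S' -> .S
For each item with dot before a nonterminal B, add B -> .γ for every B-production
Closure: [S' -> .S, S -> .bbA, S -> .d]


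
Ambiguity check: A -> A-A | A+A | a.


'a-a+a' has two parse trees (no precedence encoded between - and +)
Ambiguous


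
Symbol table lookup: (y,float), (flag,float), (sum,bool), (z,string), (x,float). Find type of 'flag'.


Lookup 'flag' → type float


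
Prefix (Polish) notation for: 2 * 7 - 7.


left-to-right (same/higher precedence on left): tree is (- (* 2 7) 7)
Prefix: - * 2 7 7


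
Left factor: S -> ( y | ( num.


Common prefix: '('
Factored: S -> ( S', S' -> y | num


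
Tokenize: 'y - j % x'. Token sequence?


Scan left to right, longest-match per lexeme
Tokens: ID(y), OP(-), ID(j), OP(%), ID(x)


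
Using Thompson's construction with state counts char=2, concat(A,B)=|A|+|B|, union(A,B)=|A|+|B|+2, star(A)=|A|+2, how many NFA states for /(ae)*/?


Syntax tree has 2 char leaf(s), 0 union(s), 1 star(s)
chars contribute 2×2 = 4; each union adds +2; each star adds +2
Total: 4 + 0 + 2 = 6 states


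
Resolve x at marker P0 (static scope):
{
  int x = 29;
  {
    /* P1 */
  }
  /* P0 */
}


x declared in the same block as P0
x = 29


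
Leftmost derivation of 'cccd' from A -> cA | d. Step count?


Derivation: A => cA => ccA => cccA => cccd
Steps: 4


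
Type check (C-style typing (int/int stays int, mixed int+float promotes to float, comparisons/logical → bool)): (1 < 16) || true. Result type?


Operand types: bool || bool
Rule: logical operators take bool operands and yield bool
Result type: bool


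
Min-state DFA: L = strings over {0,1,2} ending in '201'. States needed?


Track the longest suffix of input matching a prefix of '201': 4 classes (prefixes of length 0..3)
Minimal DFA: 4 states


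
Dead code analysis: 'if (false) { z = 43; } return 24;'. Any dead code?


condition is constant false, so the whole block is unreachable
Dead: 'if (false) { z = 43; }'


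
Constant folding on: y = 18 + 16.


18 + 16 = 34 at compile time
Optimized: y = 34


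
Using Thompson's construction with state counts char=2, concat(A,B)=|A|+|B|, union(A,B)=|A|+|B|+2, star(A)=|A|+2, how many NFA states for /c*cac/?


Syntax tree has 4 char leaf(s), 0 union(s), 1 star(s)
chars contribute 4×2 = 8; each union adds +2; each star adds +2
Total: 8 + 0 + 2 = 10 states


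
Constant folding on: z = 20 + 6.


20 + 6 = 26 at compile time
Optimized: z = 26


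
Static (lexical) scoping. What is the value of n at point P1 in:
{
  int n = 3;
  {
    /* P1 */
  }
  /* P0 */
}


P1's block does not declare n; resolves to the enclosing declaration at depth 0
n = 3


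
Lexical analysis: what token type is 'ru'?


Pattern: letter/underscore followed by alphanumerics, not a keyword
Type: IDENTIFIER


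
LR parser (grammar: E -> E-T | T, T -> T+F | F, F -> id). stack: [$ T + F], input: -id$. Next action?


handle 'T+F' on top
Action: reduce (T -> T+F)


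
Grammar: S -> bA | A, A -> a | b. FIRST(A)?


Per alternative of A: FIRST(a) = {a}; FIRST(b) = {b}
FIRST(A) = {a, b}


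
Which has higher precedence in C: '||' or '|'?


'|' is bitwise OR (level 3); '||' is logical OR (level 1)
Higher level binds tighter
'|' has higher precedence than '||'


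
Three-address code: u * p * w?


Break into single-operator statements:
t1 = u * p
t2 = t1 * w


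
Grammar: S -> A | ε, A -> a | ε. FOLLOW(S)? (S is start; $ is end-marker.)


$ ∈ FOLLOW(S). For each A -> αBβ: add FIRST(β)\{ε} to FOLLOW(B); if β nullable, add FOLLOW(A).
FOLLOW(S) = {$}


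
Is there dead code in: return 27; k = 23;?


statement follows a return and is unreachable
Dead: 'k = 23'


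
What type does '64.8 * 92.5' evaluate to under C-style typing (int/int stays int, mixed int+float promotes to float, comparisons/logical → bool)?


Operand types: float * float
Rule: mixed int/float promotes to float; int/int stays int
Result type: float


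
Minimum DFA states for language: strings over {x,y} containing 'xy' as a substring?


KMP-style automaton: 2 progress states + 1 absorbing accept = 3
Minimal DFA: 3 states


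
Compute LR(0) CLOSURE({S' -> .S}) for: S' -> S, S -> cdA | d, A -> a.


Start: S' -> .S
For each item with dot before a nonterminal B, add B -> .γ for every B-production
Closure: [S' -> .S, S -> .cdA, S -> .d]


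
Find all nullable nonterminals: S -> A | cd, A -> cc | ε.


A nonterminal is nullable iff some alternative derives ε (directly, or every symbol in it is nullable)
Nullable: {A, S}


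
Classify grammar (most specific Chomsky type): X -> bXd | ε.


Single nonterminal LHS, but b^n d^n is not regular
Classification: Type 2 (Context-Free)


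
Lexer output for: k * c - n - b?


Scan left to right, longest-match per lexeme
Tokens: ID(k), OP(*), ID(c), OP(-), ID(n), OP(-), ID(b)


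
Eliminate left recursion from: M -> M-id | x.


Left-recursive alternatives: M-id; non-recursive: x
Introduce M': M -> xM', M' -> -idM' | ε


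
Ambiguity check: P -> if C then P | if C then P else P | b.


dangling else: 'if C then if C then b else b' parses two ways
Ambiguous


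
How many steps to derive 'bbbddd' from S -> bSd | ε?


Derivation: S => bSd => bbSdd => bbbSddd => bbbddd
Steps: 4


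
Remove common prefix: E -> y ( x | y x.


Common prefix: 'y'
Factored: E -> y E', E' -> ( x | x


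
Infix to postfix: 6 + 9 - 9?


Left to right (same or higher precedence on left)
Postfix: 6 9 + 9 -


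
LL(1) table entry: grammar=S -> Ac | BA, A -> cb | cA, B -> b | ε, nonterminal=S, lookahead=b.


For [S, b]: 'b' ∈ FIRST(BA)
Entry: S -> BA


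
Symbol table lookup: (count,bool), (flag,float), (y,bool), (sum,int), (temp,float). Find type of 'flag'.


Lookup 'flag' → type float


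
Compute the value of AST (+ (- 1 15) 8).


Evaluate inner: (- 1 15) = -14
Evaluate root: (+ -14 8) = -6
Result: -6


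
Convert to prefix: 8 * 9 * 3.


left-to-right (same/higher precedence on left): tree is (* (* 8 9) 3)
Prefix: * * 8 9 3


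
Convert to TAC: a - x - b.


Break into single-operator statements:
t1 = a - x
t2 = t1 - b


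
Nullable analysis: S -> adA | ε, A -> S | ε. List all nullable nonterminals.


A nonterminal is nullable iff some alternative derives ε (directly, or every symbol in it is nullable)
Nullable: {A, S}


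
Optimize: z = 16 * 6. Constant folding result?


16 * 6 = 96 at compile time
Optimized: z = 96


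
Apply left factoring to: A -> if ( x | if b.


Common prefix: 'if'
Factored: A -> if A', A' -> ( x | b


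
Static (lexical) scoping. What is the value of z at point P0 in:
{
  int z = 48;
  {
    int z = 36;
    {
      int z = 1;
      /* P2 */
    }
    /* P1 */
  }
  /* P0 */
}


z declared in the same block as P0
z = 48


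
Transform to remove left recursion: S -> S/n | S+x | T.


Left-recursive alternatives: S/n, S+x; non-recursive: T
Introduce S': S -> TS', S' -> /nS' | +xS' | ε


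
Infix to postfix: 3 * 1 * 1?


Left to right (same or higher precedence on left)
Postfix: 3 1 * 1 *


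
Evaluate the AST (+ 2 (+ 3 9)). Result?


Evaluate inner: (+ 3 9) = 12
Evaluate root: (+ 2 12) = 14
Result: 14


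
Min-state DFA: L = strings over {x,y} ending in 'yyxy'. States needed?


Track the longest suffix of input matching a prefix of 'yyxy': 5 classes (prefixes of length 0..4)
Minimal DFA: 5 states


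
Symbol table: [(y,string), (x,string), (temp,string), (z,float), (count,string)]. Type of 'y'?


Lookup 'y' → type string


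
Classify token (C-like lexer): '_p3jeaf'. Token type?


Pattern: letter/underscore followed by alphanumerics, not a keyword
Type: IDENTIFIER


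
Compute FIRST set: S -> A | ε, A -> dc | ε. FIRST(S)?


Per alternative of S: FIRST(A) = {d, ε}; FIRST(ε) = {ε}
FIRST(S) = {d, ε}


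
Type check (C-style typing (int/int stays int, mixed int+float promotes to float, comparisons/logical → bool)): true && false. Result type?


Operand types: bool && bool
Rule: logical operators take bool operands and yield bool
Result type: bool


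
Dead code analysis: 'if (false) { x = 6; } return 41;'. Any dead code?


condition is constant false, so the whole block is unreachable
Dead: 'if (false) { x = 6; }'


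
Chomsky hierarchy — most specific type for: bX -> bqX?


LHS has context (more than one symbol) and |LHS| ≤ |RHS|
Classification: Type 1 (Context-Sensitive)


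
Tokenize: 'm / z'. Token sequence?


Scan left to right, longest-match per lexeme
Tokens: ID(m), OP(/), ID(z)


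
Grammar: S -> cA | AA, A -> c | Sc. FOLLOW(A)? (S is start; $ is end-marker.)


$ ∈ FOLLOW(S). For each A -> αBβ: add FIRST(β)\{ε} to FOLLOW(B); if β nullable, add FOLLOW(A).
FOLLOW(A) = {$, c}


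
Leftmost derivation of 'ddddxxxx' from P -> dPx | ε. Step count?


Derivation: P => dPx => ddPxx => dddPxxx => ddddPxxxx => ddddxxxx
Steps: 5


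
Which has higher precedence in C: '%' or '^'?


'%' is multiplicative (level 10); '^' is bitwise XOR (level 4)
Higher level binds tighter
'%' has higher precedence than '^'


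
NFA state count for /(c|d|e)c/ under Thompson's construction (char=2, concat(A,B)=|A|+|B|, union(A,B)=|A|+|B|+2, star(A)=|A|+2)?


Syntax tree has 4 char leaf(s), 2 union(s), 0 star(s)
chars contribute 4×2 = 8; each union adds +2; each star adds +2
Total: 8 + 4 + 0 = 12 states


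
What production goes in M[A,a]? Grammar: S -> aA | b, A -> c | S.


For [A, a]: 'a' ∈ FIRST(S)
Entry: A -> S


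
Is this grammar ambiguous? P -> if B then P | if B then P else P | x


dangling else: 'if B then if B then x else x' parses two ways
Ambiguous


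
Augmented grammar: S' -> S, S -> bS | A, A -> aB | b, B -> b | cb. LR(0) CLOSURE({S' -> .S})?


Start: S' -> .S
For each item with dot before a nonterminal B, add B -> .γ for every B-production
Closure: [S' -> .S, S -> .bS, S -> .A, A -> .aB, A -> .b]


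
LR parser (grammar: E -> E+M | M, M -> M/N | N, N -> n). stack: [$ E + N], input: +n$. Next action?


'N' (not preceded by M/) is the handle for M -> N
Action: reduce (M -> N)


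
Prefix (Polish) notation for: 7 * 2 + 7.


left-to-right (same/higher precedence on left): tree is (+ (* 7 2) 7)
Prefix: + * 7 2 7


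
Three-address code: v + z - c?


Break into single-operator statements:
t1 = v + z
t2 = t1 - c


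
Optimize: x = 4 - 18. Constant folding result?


4 - 18 = -14 at compile time
Optimized: x = -14


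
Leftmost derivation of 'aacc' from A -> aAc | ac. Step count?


Derivation: A => aAc => aacc
Steps: 2


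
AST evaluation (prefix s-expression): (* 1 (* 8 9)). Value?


Evaluate inner: (* 8 9) = 72
Evaluate root: (* 1 72) = 72
Result: 72


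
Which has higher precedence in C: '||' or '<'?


'<' is relational (level 7); '||' is logical OR (level 1)
Higher level binds tighter
'<' has higher precedence than '||'


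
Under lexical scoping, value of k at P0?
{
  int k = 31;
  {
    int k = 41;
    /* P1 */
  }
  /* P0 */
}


k declared in the same block as P0
k = 31


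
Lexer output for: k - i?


Scan left to right, longest-match per lexeme
Tokens: ID(k), OP(-), ID(i)


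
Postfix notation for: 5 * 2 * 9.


Left to right (same or higher precedence on left)
Postfix: 5 2 * 9 *


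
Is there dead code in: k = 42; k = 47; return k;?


first assignment to k is overwritten before any read
Dead: 'k = 42'


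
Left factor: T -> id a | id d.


Common prefix: 'id'
Factored: T -> id T', T' -> a | d


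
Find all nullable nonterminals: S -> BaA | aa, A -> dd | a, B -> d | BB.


A nonterminal is nullable iff some alternative derives ε (directly, or every symbol in it is nullable)
Nullable: {}


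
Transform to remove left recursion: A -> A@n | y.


Left-recursive alternatives: A@n; non-recursive: y
Introduce A': A -> yA', A' -> @nA' | ε


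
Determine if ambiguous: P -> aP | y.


right-linear, alternatives start with distinct terminals 'a' vs 'y': unique leftmost derivation
Unambiguous


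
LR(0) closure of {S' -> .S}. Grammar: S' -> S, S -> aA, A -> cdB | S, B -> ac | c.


Start: S' -> .S
For each item with dot before a nonterminal B, add B -> .γ for every B-production
Closure: [S' -> .S, S -> .aA]


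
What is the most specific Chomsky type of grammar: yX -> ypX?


LHS has context (more than one symbol) and |LHS| ≤ |RHS|
Classification: Type 1 (Context-Sensitive)


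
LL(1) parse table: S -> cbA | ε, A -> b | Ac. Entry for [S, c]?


For [S, c]: 'c' ∈ FIRST(cbA)
Entry: S -> cbA


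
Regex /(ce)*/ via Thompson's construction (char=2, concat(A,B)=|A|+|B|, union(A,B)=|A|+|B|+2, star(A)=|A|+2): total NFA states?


Syntax tree has 2 char leaf(s), 0 union(s), 1 star(s)
chars contribute 2×2 = 4; each union adds +2; each star adds +2
Total: 4 + 0 + 2 = 6 states


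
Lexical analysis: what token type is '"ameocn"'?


Pattern: double-quoted sequence
Type: STRING_LITERAL


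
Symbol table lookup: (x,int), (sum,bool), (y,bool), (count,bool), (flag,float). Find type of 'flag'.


Lookup 'flag' → type float


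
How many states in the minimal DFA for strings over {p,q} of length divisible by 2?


Track length mod 2: states 0..1, accept at 0
Minimal DFA: 2 states


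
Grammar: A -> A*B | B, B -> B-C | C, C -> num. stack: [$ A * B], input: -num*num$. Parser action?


'-' can extend B; shift to build B -> B-C
Action: shift


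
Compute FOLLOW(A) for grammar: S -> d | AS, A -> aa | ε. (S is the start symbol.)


$ ∈ FOLLOW(S). For each A -> αBβ: add FIRST(β)\{ε} to FOLLOW(B); if β nullable, add FOLLOW(A).
FOLLOW(A) = {a, d}


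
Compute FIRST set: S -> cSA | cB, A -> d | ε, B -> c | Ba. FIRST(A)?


Per alternative of A: FIRST(d) = {d}; FIRST(ε) = {ε}
FIRST(A) = {d, ε}


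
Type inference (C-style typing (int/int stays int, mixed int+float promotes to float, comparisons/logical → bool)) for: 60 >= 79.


Operand types: int >= int
Rule: comparison yields bool
Result type: bool


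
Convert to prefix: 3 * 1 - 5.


left-to-right (same/higher precedence on left): tree is (- (* 3 1) 5)
Prefix: - * 3 1 5


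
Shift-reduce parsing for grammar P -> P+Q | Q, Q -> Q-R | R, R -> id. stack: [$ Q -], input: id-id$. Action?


no handle; shift 'id'
Action: shift


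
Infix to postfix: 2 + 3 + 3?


Left to right (same or higher precedence on left)
Postfix: 2 3 + 3 +


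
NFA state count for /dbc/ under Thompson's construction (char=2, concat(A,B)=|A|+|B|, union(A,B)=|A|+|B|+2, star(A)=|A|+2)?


Syntax tree has 3 char leaf(s), 0 union(s), 0 star(s)
chars contribute 3×2 = 6; each union adds +2; each star adds +2
Total: 6 + 0 + 0 = 6 states


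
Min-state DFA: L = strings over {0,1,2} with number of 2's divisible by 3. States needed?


Track (count of 2) mod 3: states 0..2, accept at 0
Minimal DFA: 3 states


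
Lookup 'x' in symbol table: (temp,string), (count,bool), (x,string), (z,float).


Lookup 'x' → type string


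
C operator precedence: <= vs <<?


'<<' is shift (level 8); '<=' is relational (level 7)
Higher level binds tighter
'<<' has higher precedence than '<='


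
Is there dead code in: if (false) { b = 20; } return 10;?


condition is constant false, so the whole block is unreachable
Dead: 'if (false) { b = 20; }'


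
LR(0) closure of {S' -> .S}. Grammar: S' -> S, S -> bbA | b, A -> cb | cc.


Start: S' -> .S
For each item with dot before a nonterminal B, add B -> .γ for every B-production
Closure: [S' -> .S, S -> .bbA, S -> .b]


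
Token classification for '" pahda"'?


Pattern: double-quoted sequence
Type: STRING_LITERAL


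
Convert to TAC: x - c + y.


Break into single-operator statements:
t1 = x - c
t2 = t1 + y


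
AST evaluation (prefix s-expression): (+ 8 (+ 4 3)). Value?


Evaluate inner: (+ 4 3) = 7
Evaluate root: (+ 8 7) = 15
Result: 15


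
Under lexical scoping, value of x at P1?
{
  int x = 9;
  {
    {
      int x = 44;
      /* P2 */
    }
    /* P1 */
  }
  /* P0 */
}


P1's block does not declare x; resolves to the enclosing declaration at depth 0
x = 9


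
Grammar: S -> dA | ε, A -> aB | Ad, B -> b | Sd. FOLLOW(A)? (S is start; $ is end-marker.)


$ ∈ FOLLOW(S). For each A -> αBβ: add FIRST(β)\{ε} to FOLLOW(B); if β nullable, add FOLLOW(A).
FOLLOW(A) = {$, d}


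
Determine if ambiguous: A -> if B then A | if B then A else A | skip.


dangling else: 'if B then if B then skip else skip' parses two ways
Ambiguous


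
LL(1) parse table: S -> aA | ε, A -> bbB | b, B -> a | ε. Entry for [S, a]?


For [S, a]: 'a' ∈ FIRST(aA)
Entry: S -> aA


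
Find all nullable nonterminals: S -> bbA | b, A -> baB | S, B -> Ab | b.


A nonterminal is nullable iff some alternative derives ε (directly, or every symbol in it is nullable)
Nullable: {}


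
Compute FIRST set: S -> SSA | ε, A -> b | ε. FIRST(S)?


Per alternative of S: FIRST(SSA) = {b, ε}; FIRST(ε) = {ε}
FIRST(S) = {b, ε}


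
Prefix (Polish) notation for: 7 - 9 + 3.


left-to-right (same/higher precedence on left): tree is (+ (- 7 9) 3)
Prefix: + - 7 9 3


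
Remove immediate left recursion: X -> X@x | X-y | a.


Left-recursive alternatives: X@x, X-y; non-recursive: a
Introduce X': X -> aX', X' -> @xX' | -yX' | ε


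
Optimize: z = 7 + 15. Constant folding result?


7 + 15 = 22 at compile time
Optimized: z = 22


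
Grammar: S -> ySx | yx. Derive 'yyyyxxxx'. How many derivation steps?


Derivation: S => ySx => yySxx => yyySxxx => yyyyxxxx
Steps: 4


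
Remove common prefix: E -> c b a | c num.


Common prefix: 'c'
Factored: E -> c E', E' -> b a | num


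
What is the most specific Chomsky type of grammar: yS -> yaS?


LHS has context (more than one symbol) and |LHS| ≤ |RHS|
Classification: Type 1 (Context-Sensitive)


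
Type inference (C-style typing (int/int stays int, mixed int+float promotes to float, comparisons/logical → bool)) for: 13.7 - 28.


Operand types: float - int
Rule: mixed int/float promotes to float; int/int stays int
Result type: float


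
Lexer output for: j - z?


Scan left to right, longest-match per lexeme
Tokens: ID(j), OP(-), ID(z)


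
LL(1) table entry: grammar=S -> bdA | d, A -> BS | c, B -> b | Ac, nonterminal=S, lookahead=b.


For [S, b]: 'b' ∈ FIRST(bdA)
Entry: S -> bdA


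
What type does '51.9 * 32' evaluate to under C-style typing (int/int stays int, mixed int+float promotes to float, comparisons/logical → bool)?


Operand types: float * int
Rule: mixed int/float promotes to float; int/int stays int
Result type: float


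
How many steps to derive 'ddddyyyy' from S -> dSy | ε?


Derivation: S => dSy => ddSyy => dddSyyy => ddddSyyyy => ddddyyyy
Steps: 5


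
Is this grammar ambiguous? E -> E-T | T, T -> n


precedence layered via separate nonterminal T: deterministic
Unambiguous


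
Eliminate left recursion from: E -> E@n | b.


Left-recursive alternatives: E@n; non-recursive: b
Introduce E': E -> bE', E' -> @nE' | ε


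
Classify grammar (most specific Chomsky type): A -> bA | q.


Right-linear: every RHS is a terminal or a terminal followed by one nonterminal
Classification: Type 3 (Regular)


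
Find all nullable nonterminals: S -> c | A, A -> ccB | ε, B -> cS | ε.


A nonterminal is nullable iff some alternative derives ε (directly, or every symbol in it is nullable)
Nullable: {A, B, S}


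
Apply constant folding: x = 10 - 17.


10 - 17 = -7 at compile time
Optimized: x = -7


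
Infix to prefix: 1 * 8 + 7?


left-to-right (same/higher precedence on left): tree is (+ (* 1 8) 7)
Prefix: + * 1 8 7


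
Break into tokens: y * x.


Scan left to right, longest-match per lexeme
Tokens: ID(y), OP(*), ID(x)


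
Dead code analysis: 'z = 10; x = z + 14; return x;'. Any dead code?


z is read by x's definition; x is returned
No dead code


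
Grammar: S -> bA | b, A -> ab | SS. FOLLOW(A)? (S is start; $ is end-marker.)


$ ∈ FOLLOW(S). For each A -> αBβ: add FIRST(β)\{ε} to FOLLOW(B); if β nullable, add FOLLOW(A).
FOLLOW(A) = {$, b}


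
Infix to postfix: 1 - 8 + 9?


Left to right (same or higher precedence on left)
Postfix: 1 8 - 9 +


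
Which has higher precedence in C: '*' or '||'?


'*' is multiplicative (level 10); '||' is logical OR (level 1)
Higher level binds tighter
'*' has higher precedence than '||'


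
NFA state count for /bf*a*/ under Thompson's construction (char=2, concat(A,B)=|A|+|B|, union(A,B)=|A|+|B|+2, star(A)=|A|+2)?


Syntax tree has 3 char leaf(s), 0 union(s), 2 star(s)
chars contribute 3×2 = 6; each union adds +2; each star adds +2
Total: 6 + 0 + 4 = 10 states


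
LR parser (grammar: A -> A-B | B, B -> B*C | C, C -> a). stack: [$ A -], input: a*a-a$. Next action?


no handle ('A-' is not any RHS); shift 'a'
Action: shift


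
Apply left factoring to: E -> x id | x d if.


Common prefix: 'x'
Factored: E -> x E', E' -> id | d if


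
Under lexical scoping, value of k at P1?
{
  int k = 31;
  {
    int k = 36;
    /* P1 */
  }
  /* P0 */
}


k declared in the same block as P1
k = 36


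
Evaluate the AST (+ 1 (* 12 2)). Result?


Evaluate inner: (* 12 2) = 24
Evaluate root: (+ 1 24) = 25
Result: 25


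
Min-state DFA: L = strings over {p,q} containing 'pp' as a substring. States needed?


KMP-style automaton: 2 progress states + 1 absorbing accept = 3
Minimal DFA: 3 states


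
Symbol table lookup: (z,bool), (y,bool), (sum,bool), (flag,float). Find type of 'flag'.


Lookup 'flag' → type float


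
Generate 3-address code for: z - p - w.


Break into single-operator statements:
t1 = z - p
t2 = t1 - w


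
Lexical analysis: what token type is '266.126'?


Pattern: digits with a decimal point
Type: FLOAT_LITERAL


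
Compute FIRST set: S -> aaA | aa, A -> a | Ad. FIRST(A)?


Per alternative of A: FIRST(a) = {a}; FIRST(Ad) = {a}
FIRST(A) = {a}


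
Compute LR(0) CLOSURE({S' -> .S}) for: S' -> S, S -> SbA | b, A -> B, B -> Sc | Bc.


Start: S' -> .S
For each item with dot before a nonterminal B, add B -> .γ for every B-production
Closure: [S' -> .S, S -> .SbA, S -> .b]


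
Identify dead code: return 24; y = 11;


statement follows a return and is unreachable
Dead: 'y = 11'


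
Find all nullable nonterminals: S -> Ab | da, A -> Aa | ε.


A nonterminal is nullable iff some alternative derives ε (directly, or every symbol in it is nullable)
Nullable: {A}


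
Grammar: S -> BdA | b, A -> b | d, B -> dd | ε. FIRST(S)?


Per alternative of S: FIRST(BdA) = {d}; FIRST(b) = {b}
FIRST(S) = {b, d}


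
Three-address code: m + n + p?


Break into single-operator statements:
t1 = m + n
t2 = t1 + p


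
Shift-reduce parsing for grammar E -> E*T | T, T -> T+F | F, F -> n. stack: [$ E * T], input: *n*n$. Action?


handle 'E*T' on top; lookahead ∈ FOLLOW(E) = {*, $}
Action: reduce (E -> E*T)


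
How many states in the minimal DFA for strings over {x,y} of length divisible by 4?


Track length mod 4: states 0..3, accept at 0
Minimal DFA: 4 states


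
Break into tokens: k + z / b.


Scan left to right, longest-match per lexeme
Tokens: ID(k), OP(+), ID(z), OP(/), ID(b)


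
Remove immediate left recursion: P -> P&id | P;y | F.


Left-recursive alternatives: P&id, P;y; non-recursive: F
Introduce P': P -> FP', P' -> &idP' | ;yP' | ε


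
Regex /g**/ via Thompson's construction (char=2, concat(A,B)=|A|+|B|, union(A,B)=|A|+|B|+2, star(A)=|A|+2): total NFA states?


Syntax tree has 1 char leaf(s), 0 union(s), 2 star(s)
chars contribute 1×2 = 2; each union adds +2; each star adds +2
Total: 2 + 0 + 4 = 6 states


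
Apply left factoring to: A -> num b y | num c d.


Common prefix: 'num'
Factored: A -> num A', A' -> b y | c d


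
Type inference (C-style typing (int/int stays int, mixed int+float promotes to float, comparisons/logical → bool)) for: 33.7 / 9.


Operand types: float / int
Rule: mixed int/float promotes to float; int/int stays int
Result type: float


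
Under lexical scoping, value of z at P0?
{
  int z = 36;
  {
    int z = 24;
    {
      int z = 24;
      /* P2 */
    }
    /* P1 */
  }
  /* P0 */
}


z declared in the same block as P0
z = 36


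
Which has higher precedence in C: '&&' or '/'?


'/' is multiplicative (level 10); '&&' is logical AND (level 2)
Higher level binds tighter
'/' has higher precedence than '&&'


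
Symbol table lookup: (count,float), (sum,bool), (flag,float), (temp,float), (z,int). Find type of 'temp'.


Lookup 'temp' → type float


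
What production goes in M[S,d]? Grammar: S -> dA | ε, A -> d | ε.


For [S, d]: 'd' ∈ FIRST(dA)
Entry: S -> dA


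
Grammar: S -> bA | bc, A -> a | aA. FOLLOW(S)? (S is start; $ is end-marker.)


$ ∈ FOLLOW(S). For each A -> αBβ: add FIRST(β)\{ε} to FOLLOW(B); if β nullable, add FOLLOW(A).
FOLLOW(S) = {$}


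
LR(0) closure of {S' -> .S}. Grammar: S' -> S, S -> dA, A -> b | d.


Start: S' -> .S
For each item with dot before a nonterminal B, add B -> .γ for every B-production
Closure: [S' -> .S, S -> .dA]


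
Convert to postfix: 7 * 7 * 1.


Left to right (same or higher precedence on left)
Postfix: 7 7 * 1 *


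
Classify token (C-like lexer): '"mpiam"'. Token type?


Pattern: double-quoted sequence
Type: STRING_LITERAL


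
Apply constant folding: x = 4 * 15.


4 * 15 = 60 at compile time
Optimized: x = 60


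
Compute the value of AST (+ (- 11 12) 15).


Evaluate inner: (- 11 12) = -1
Evaluate root: (+ -1 15) = 14
Result: 14


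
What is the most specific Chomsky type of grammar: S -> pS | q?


Right-linear: every RHS is a terminal or a terminal followed by one nonterminal
Classification: Type 3 (Regular)


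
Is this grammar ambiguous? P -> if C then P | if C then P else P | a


dangling else: 'if C then if C then a else a' parses two ways
Ambiguous


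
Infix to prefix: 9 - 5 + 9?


left-to-right (same/higher precedence on left): tree is (+ (- 9 5) 9)
Prefix: + - 9 5 9


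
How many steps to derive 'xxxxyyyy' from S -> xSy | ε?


Derivation: S => xSy => xxSyy => xxxSyyy => xxxxSyyyy => xxxxyyyy
Steps: 5


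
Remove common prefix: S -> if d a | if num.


Common prefix: 'if'
Factored: S -> if S', S' -> d a | num


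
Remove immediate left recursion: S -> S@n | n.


Left-recursive alternatives: S@n; non-recursive: n
Introduce S': S -> nS', S' -> @nS' | ε


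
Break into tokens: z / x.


Scan left to right, longest-match per lexeme
Tokens: ID(z), OP(/), ID(x)


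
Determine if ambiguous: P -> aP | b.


right-linear, alternatives start with distinct terminals 'a' vs 'b': unique leftmost derivation
Unambiguous


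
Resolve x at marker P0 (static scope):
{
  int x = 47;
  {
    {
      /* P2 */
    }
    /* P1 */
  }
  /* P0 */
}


x declared in the same block as P0
x = 47


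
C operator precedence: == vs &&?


'==' is equality (level 6); '&&' is logical AND (level 2)
Higher level binds tighter
'==' has higher precedence than '&&'


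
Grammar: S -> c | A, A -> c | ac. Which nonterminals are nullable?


A nonterminal is nullable iff some alternative derives ε (directly, or every symbol in it is nullable)
Nullable: {}


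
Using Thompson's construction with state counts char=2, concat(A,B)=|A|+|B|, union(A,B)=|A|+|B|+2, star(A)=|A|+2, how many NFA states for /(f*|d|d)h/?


Syntax tree has 4 char leaf(s), 2 union(s), 1 star(s)
chars contribute 4×2 = 8; each union adds +2; each star adds +2
Total: 8 + 4 + 2 = 14 states


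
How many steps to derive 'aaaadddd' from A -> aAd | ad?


Derivation: A => aAd => aaAdd => aaaAddd => aaaadddd
Steps: 4


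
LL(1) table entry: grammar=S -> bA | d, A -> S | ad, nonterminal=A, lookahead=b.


For [A, b]: 'b' ∈ FIRST(S)
Entry: A -> S


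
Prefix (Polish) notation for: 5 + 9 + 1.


left-to-right (same/higher precedence on left): tree is (+ (+ 5 9) 1)
Prefix: + + 5 9 1


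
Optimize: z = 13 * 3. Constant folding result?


13 * 3 = 39 at compile time
Optimized: z = 39


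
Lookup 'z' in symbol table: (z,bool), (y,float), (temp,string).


Lookup 'z' → type bool


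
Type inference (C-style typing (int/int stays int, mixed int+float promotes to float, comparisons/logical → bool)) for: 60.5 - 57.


Operand types: float - int
Rule: mixed int/float promotes to float; int/int stays int
Result type: float


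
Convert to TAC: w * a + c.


Break into single-operator statements:
t1 = w * a
t2 = t1 + c


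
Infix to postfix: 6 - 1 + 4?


Left to right (same or higher precedence on left)
Postfix: 6 1 - 4 +


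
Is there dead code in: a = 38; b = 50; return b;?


a is assigned but never read
Dead: 'a = 38'


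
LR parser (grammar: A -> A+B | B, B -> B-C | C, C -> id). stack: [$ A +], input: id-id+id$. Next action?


no handle ('A+' is not any RHS); shift 'id'
Action: shift


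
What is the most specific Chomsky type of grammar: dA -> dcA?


LHS has context (more than one symbol) and |LHS| ≤ |RHS|
Classification: Type 1 (Context-Sensitive)


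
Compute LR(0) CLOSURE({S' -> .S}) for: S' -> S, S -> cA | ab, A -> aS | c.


Start: S' -> .S
For each item with dot before a nonterminal B, add B -> .γ for every B-production
Closure: [S' -> .S, S -> .cA, S -> .ab]


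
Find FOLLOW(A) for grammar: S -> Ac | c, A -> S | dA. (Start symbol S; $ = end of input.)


$ ∈ FOLLOW(S). For each A -> αBβ: add FIRST(β)\{ε} to FOLLOW(B); if β nullable, add FOLLOW(A).
FOLLOW(A) = {c}


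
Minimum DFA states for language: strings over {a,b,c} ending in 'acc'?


Track the longest suffix of input matching a prefix of 'acc': 4 classes (prefixes of length 0..3)
Minimal DFA: 4 states


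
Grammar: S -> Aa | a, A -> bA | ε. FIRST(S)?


Per alternative of S: FIRST(Aa) = {a, b}; FIRST(a) = {a}
FIRST(S) = {a, b}


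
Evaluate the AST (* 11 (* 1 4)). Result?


Evaluate inner: (* 1 4) = 4
Evaluate root: (* 11 4) = 44
Result: 44


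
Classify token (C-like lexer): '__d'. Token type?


Pattern: letter/underscore followed by alphanumerics, not a keyword
Type: IDENTIFIER


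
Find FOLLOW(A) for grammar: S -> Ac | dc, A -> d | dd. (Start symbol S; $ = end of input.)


$ ∈ FOLLOW(S). For each A -> αBβ: add FIRST(β)\{ε} to FOLLOW(B); if β nullable, add FOLLOW(A).
FOLLOW(A) = {c}


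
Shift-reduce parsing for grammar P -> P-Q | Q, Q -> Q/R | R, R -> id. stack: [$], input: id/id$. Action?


no handle on stack; shift 'id'
Action: shift


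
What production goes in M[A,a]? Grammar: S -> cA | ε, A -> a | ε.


For [A, a]: 'a' ∈ FIRST(a)
Entry: A -> a


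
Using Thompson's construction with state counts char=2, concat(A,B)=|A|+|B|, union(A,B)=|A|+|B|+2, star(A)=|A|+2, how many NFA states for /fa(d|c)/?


Syntax tree has 4 char leaf(s), 1 union(s), 0 star(s)
chars contribute 4×2 = 8; each union adds +2; each star adds +2
Total: 8 + 2 + 0 = 10 states


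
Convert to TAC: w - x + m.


Break into single-operator statements:
t1 = w - x
t2 = t1 + m


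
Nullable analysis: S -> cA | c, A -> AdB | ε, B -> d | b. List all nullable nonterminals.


A nonterminal is nullable iff some alternative derives ε (directly, or every symbol in it is nullable)
Nullable: {A}


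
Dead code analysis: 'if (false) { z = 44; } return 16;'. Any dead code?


condition is constant false, so the whole block is unreachable
Dead: 'if (false) { z = 44; }'


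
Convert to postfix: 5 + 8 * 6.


* has higher precedence, evaluate 8*6 first
Postfix: 5 8 6 * +


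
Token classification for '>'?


Pattern: operator symbol
Type: OPERATOR


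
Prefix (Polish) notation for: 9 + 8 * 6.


'*' binds tighter: tree is (+ 9 (* 8 6))
Prefix: + 9 * 8 6


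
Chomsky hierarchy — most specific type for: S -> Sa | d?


Left-linear: every RHS is a terminal or one nonterminal followed by a terminal
Classification: Type 3 (Regular)


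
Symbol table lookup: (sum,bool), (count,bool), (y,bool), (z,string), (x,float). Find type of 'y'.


Lookup 'y' → type bool


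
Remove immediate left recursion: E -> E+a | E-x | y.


Left-recursive alternatives: E+a, E-x; non-recursive: y
Introduce E': E -> yE', E' -> +aE' | -xE' | ε


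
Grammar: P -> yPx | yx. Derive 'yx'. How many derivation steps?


Derivation: P => yx
Steps: 1


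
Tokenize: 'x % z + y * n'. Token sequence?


Scan left to right, longest-match per lexeme
Tokens: ID(x), OP(%), ID(z), OP(+), ID(y), OP(*), ID(n)


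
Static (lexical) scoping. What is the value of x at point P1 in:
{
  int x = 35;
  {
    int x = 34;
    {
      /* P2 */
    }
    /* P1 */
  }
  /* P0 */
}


x declared in the same block as P1
x = 34


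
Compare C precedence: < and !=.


'<' is relational (level 7); '!=' is equality (level 6)
Higher level binds tighter
'<' has higher precedence than '!='


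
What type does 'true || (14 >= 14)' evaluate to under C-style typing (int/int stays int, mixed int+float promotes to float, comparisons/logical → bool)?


Operand types: bool || bool
Rule: logical operators take bool operands and yield bool
Result type: bool


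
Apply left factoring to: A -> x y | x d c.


Common prefix: 'x'
Factored: A -> x A', A' -> y | d c


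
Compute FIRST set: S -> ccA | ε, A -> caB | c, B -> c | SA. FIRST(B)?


Per alternative of B: FIRST(c) = {c}; FIRST(SA) = {c}
FIRST(B) = {c}


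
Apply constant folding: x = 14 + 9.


14 + 9 = 23 at compile time
Optimized: x = 23


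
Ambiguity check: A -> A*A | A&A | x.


'x*x&x' has two parse trees (no precedence encoded between * and &)
Ambiguous
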